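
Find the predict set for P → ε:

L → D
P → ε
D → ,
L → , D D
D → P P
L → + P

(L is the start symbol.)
PREDICT(P → ε) = (FIRST(RHS) \ {ε}) ∪ (FOLLOW(P) if ε ∈ FIRST(RHS), i.e. RHS ⇒* ε)
The right-hand side is ε (FIRST(ε) = { ε }), so the predict set is FOLLOW(P) = { $, ',' }
PREDICT(P → ε) = { $, ',' }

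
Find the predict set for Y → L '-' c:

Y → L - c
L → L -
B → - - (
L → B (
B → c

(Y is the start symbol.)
PREDICT(Y → L '-' c) = (FIRST(RHS) \ {ε}) ∪ (FOLLOW(Y) if ε ∈ FIRST(RHS), i.e. RHS ⇒* ε)
FIRST(L) = { '-', 'c' }
FIRST(L '-' c) = { '-', 'c' }
ε ∉ FIRST(L '-' c), so FOLLOW(Y) is not added.
PREDICT(Y → L '-' c) = { '-', 'c' }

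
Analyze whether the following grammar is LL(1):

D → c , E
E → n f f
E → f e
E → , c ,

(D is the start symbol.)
A grammar is LL(1) if for each non-terminal N with multiple productions, the predict sets of those productions are pairwise disjoint, where PREDICT(N → α) = (FIRST(α) \ {ε}) ∪ (FOLLOW(N) if α ⇒* ε).

For E:
  PREDICT(E → n f f) = { 'n' }
  PREDICT(E → f e) = { 'f' }
  PREDICT(E → ',' c ',') = { ',' }
D has a single production, so nothing to check there.

All predict sets are disjoint. The grammar IS LL(1).

Answer: Yes, the grammar is LL(1).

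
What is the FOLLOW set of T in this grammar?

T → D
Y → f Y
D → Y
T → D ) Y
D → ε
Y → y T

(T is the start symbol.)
{ $, ')' }

T is the start symbol, so $ ∈ FOLLOW(T).
In Y → y T: T is at the end, add FOLLOW(Y)

The FOLLOW sets referred to above (computed the same way, to a fixed point):
  FOLLOW(Y) = { $, ')' }

Taking the union: FOLLOW(T) = { $, ')' }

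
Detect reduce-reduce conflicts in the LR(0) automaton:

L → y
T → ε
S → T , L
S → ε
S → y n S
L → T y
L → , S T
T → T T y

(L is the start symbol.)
Yes — I1: [S → .] vs [T → .]; I11: [S → .] vs [T → .]; I15: [L → , S T .] vs [T → .]

Augment with L' → L and build the canonical LR(0) collection (I0 = CLOSURE({[L' → . L]}), then GOTO on every symbol after a dot until no new states appear). It has 16 states:
  I0: { [L → . , S T], [L → . T y], [L → . y], [L' → . L], [T → . T T y], [T → .] }  — shift, reduce
  I1: { [L → , . S T], [S → . T , L], [S → . y n S], [S → .], [T → . T T y], [T → .] }  — shift, 2 reduces
  I2: { [L' → L .] }  — accept
  I3: { [L → T . y], [T → . T T y], [T → .], [T → T . T y] }  — shift, reduce
  I4: { [L → y .] }  — reduce
  I5: { [T → . T T y], [T → .], [T → T . T y], [T → T T . y] }  — shift, reduce
  I6: { [L → T y .] }  — reduce
  I7: { [T → T T y .] }  — reduce
  I8: { [L → , S . T], [T → . T T y], [T → .] }  — reduce
  I9: { [S → T . , L], [T → . T T y], [T → .], [T → T . T y] }  — shift, reduce
  I10: { [S → y . n S] }  — shift
  I11: { [S → . T , L], [S → . y n S], [S → .], [S → y n . S], [T → . T T y], [T → .] }  — shift, 2 reduces
  I12: { [S → y n S .] }  — reduce
  I13: { [L → . , S T], [L → . T y], [L → . y], [S → T , . L], [T → . T T y], [T → .] }  — shift, reduce
  I14: { [S → T , L .] }  — reduce
  I15: { [L → , S T .], [T → . T T y], [T → .], [T → T . T y] }  — 2 reduces

I1 contains complete items [S → .], [T → .] — reduce-reduce conflict.
I11 contains complete items [S → .], [T → .] — reduce-reduce conflict.
I15 contains complete items [L → , S T .], [T → .] — reduce-reduce conflict.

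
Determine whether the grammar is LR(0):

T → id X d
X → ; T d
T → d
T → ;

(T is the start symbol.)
Yes, the grammar is LR(0)

Augment with T' → T and build the canonical LR(0) collection (I0 = CLOSURE({[T' → . T]}), then GOTO on every symbol after a dot until no new states appear). It has 10 states:
  I0: { [T → . ;], [T → . d], [T → . id X d], [T' → . T] }  — shift
  I1: { [T → ; .] }  — reduce
  I2: { [T' → T .] }  — accept
  I3: { [T → d .] }  — reduce
  I4: { [T → id . X d], [X → . ; T d] }  — shift
  I5: { [T → . ;], [T → . d], [T → . id X d], [X → ; . T d] }  — shift
  I6: { [T → id X . d] }  — shift
  I7: { [T → id X d .] }  — reduce
  I8: { [X → ; T . d] }  — shift
  I9: { [X → ; T d .] }  — reduce

Every state is either a pure shift/goto state or contains exactly one complete item and nothing to shift — no conflicts. The grammar is LR(0).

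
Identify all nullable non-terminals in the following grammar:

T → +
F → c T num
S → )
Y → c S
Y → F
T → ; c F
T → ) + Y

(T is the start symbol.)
There are no ε-productions, so no non-terminal can derive ε.
No non-terminals are nullable.

Answer: None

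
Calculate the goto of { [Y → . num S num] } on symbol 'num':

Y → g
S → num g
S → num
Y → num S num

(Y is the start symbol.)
{ [S → . num g], [S → . num], [Y → num . S num] }

GOTO(I, 'num') = CLOSURE({ [A → αX.β] : [A → α.Xβ] ∈ I, X = 'num' })

Items with dot before 'num', with the dot advanced:
  [Y → . num S num] → [Y → num . S num]
Closure of the advanced items:
  [Y → num . S num] has the dot before S: add [S → . num g], [S → . num]

GOTO = { [S → . num g], [S → . num], [Y → num . S num] }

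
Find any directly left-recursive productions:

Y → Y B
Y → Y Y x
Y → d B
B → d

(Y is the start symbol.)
Yes, Y is left-recursive

Y → Y B: LEFT RECURSIVE (starts with Y)
Y → Y Y x: LEFT RECURSIVE (starts with Y)
Y → d B: starts with d
B → d: starts with d

The grammar has direct left recursion on: Y.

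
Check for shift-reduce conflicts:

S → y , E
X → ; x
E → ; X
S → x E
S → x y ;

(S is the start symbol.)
No shift-reduce conflicts

A shift-reduce conflict occurs when an LR(0) state has both:
  - a complete (reduce) item [A → α .] (dot at the end), and
  - a shift item [B → β . c γ] (dot before a terminal).

Augment with S' → S and build the canonical LR(0) collection (I0 = CLOSURE({[S' → . S]}), then GOTO on every symbol after a dot until no new states appear). It has 13 states:
  I0: { [S → . x E], [S → . x y ;], [S → . y , E], [S' → . S] }  — shift
  I1: { [S' → S .] }  — accept
  I2: { [E → . ; X], [S → x . E], [S → x . y ;] }  — shift
  I3: { [S → y . , E] }  — shift
  I4: { [E → . ; X], [S → y , . E] }  — shift
  I5: { [E → ; . X], [X → . ; x] }  — shift
  I6: { [S → y , E .] }  — reduce
  I7: { [X → ; . x] }  — shift
  I8: { [E → ; X .] }  — reduce
  I9: { [X → ; x .] }  — reduce
  I10: { [S → x E .] }  — reduce
  I11: { [S → x y . ;] }  — shift
  I12: { [S → x y ; .] }  — reduce

No state contains both a complete item and a shift item.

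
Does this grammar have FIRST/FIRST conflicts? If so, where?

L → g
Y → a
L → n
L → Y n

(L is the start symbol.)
FIRST sets of the non-terminals at (or reachable through a nullable prefix from) the front of some alternative:
  FIRST(Y) = { 'a' }

Productions for L:
  L → g: FIRST = { 'g' }
  L → n: FIRST = { 'n' }
  L → Y n: FIRST = { 'a' }
Y has only one production, so no FIRST/FIRST conflict is possible there.

All alternatives of each non-terminal have pairwise disjoint FIRST sets.

Answer: No FIRST/FIRST conflicts.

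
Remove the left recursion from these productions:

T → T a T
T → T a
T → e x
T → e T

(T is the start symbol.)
T → e x T'
T → e T T'
T' → a T T'
T' → a T'
T' → ε

T is directly left-recursive. The standard transformation for
  A → A α₁ | ... | A α_m | β₁ | ... | β_n
is
  A  → β₁ A' | ... | β_n A'
  A' → α₁ A' | ... | α_m A' | ε

T → e x becomes T → e x T'
T → e T becomes T → e T T'
T → T a T becomes T' → a T T'
T → T a becomes T' → a T'
Add T' → ε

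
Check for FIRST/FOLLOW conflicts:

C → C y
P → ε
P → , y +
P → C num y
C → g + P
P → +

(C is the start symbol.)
No FIRST/FOLLOW conflicts.

A FIRST/FOLLOW conflict occurs when a non-terminal N has a nullable alternative N → β (β ⇒* ε) and another alternative N → α with FIRST(α) ∩ FOLLOW(N) ≠ ∅: on such a lookahead the parser cannot decide between expanding α and letting N vanish via β.

Nullable non-terminals: P.
FIRST sets used below: FIRST(C) = { 'g' }

P: nullable alternative(s) P → ε; FOLLOW(P) = { $, 'num', 'y' }
  P → ε: FIRST \ {ε} = { } — this is the only nullable alternative, skip
  P → , y +: FIRST \ {ε} = { ',' } — disjoint from FOLLOW(P)
  P → C num y: FIRST \ {ε} = { 'g' } — disjoint from FOLLOW(P)
  P → +: FIRST \ {ε} = { '+' } — disjoint from FOLLOW(P)

C has no nullable alternative, so no FIRST/FOLLOW check is needed there.

No FIRST/FOLLOW conflicts found.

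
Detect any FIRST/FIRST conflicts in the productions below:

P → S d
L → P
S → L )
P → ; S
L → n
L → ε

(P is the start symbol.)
Yes. P → S d / P → ';' S on { ';' }; L → P / L → n on { 'n' }

A FIRST/FIRST conflict occurs when two productions N → α and N → β for the same non-terminal have FIRST(α) ∩ FIRST(β) ≠ ∅ (with ε ∈ FIRST of a nullable right-hand side, so two nullable alternatives also conflict).

FIRST sets of the non-terminals at (or reachable through a nullable prefix from) the front of some alternative:
  FIRST(S) = { ')', ';', 'n' }
  FIRST(P) = { ')', ';', 'n' }

Productions for P:
  P → S d: FIRST = { ')', ';', 'n' }
  P → ; S: FIRST = { ';' }
Productions for L:
  L → P: FIRST = { ')', ';', 'n' }
  L → n: FIRST = { 'n' }
  L → ε: FIRST = { ε }
S has only one production, so no FIRST/FIRST conflict is possible there.

Conflict for P: P → S d and P → ; S
  Overlap: { ';' }
Conflict for L: L → P and L → n
  Overlap: { 'n' }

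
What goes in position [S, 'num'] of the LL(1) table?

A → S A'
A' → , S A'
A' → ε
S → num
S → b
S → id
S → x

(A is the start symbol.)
To find M[S, 'num'], we find productions for S where 'num' is in the predict set (PREDICT(N → α) = (FIRST(α) \ {ε}) ∪ (FOLLOW(N) if α ⇒* ε)).

S → num: PREDICT = { 'num' }
  'num' is in predict set, so this production goes in M[S, 'num']
S → b: PREDICT = { 'b' }
S → id: PREDICT = { 'id' }
S → x: PREDICT = { 'x' }

M[S, 'num'] = S → num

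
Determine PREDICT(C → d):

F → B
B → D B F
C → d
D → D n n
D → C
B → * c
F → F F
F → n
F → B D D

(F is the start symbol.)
{ 'd' }

PREDICT(C → d) = (FIRST(RHS) \ {ε}) ∪ (FOLLOW(C) if ε ∈ FIRST(RHS), i.e. RHS ⇒* ε)
FIRST(d) = { 'd' }
ε ∉ FIRST(d), so FOLLOW(C) is not added.
PREDICT(C → d) = { 'd' }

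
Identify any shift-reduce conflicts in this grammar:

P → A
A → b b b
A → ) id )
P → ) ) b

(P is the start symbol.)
No shift-reduce conflicts

A shift-reduce conflict occurs when an LR(0) state has both:
  - a complete (reduce) item [A → α .] (dot at the end), and
  - a shift item [B → β . c γ] (dot before a terminal).

Augment with P' → P and build the canonical LR(0) collection (I0 = CLOSURE({[P' → . P]}), then GOTO on every symbol after a dot until no new states appear). It has 11 states:
  I0: { [A → . ) id )], [A → . b b b], [P → . ) ) b], [P → . A], [P' → . P] }  — shift
  I1: { [A → ) . id )], [P → ) . ) b] }  — shift
  I2: { [P → A .] }  — reduce
  I3: { [P' → P .] }  — accept
  I4: { [A → b . b b] }  — shift
  I5: { [A → b b . b] }  — shift
  I6: { [A → b b b .] }  — reduce
  I7: { [P → ) ) . b] }  — shift
  I8: { [A → ) id . )] }  — shift
  I9: { [A → ) id ) .] }  — reduce
  I10: { [P → ) ) b .] }  — reduce

No state contains both a complete item and a shift item.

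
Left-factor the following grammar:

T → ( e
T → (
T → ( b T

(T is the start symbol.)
Left-factoring transforms A → αβ₁ | αβ₂ into A → αA' and A' → β₁ | β₂
(α is the longest common prefix among the alternatives). Repeat until
no nonterminal has two alternatives with a common prefix.

Round 1: T has alternatives sharing prefix '('. Introduce T': T → ( T'
  Add: T' → e
  Add: T' → ε
  Add: T' → b T

No remaining common prefixes — done.

Resulting grammar:
T → ( T'
T' → e
T' → ε
T' → b T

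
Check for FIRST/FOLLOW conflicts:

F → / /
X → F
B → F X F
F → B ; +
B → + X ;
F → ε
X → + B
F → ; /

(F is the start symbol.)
Yes. F → '/' '/' with FOLLOW(F) on { '/' }; F → B ';' '+' with FOLLOW(F) on { '+', '/', ';' }; F → ';' '/' with FOLLOW(F) on { ';' }; X → '+' B with FOLLOW(X) on { '+' }; B → '+' X ';' with FOLLOW(B) on { '+' }

A FIRST/FOLLOW conflict occurs when a non-terminal N has a nullable alternative N → β (β ⇒* ε) and another alternative N → α with FIRST(α) ∩ FOLLOW(N) ≠ ∅: on such a lookahead the parser cannot decide between expanding α and letting N vanish via β.

Nullable non-terminals: B, F, X.
FIRST sets used below: FIRST(F) = { '+', '/', ';', ε }, FIRST(X) = { '+', '/', ';', ε }, FIRST(B) = { '+', '/', ';', ε }

B: nullable alternative(s) B → F X F; FOLLOW(B) = { '+', '/', ';' }
  B → F X F: FIRST \ {ε} = { '+', '/', ';' } — this is the only nullable alternative, skip
  B → + X ;: FIRST \ {ε} = { '+' } — overlaps FOLLOW(B) on { '+' }: CONFLICT

F: nullable alternative(s) F → ε; FOLLOW(F) = { $, '+', '/', ';' }
  F → / /: FIRST \ {ε} = { '/' } — overlaps FOLLOW(F) on { '/' }: CONFLICT
  F → B ; +: FIRST \ {ε} = { '+', '/', ';' } — overlaps FOLLOW(F) on { '+', '/', ';' }: CONFLICT
  F → ε: FIRST \ {ε} = { } — this is the only nullable alternative, skip
  F → ; /: FIRST \ {ε} = { ';' } — overlaps FOLLOW(F) on { ';' }: CONFLICT

X: nullable alternative(s) X → F; FOLLOW(X) = { '+', '/', ';' }
  X → F: FIRST \ {ε} = { '+', '/', ';' } — this is the only nullable alternative, skip
  X → + B: FIRST \ {ε} = { '+' } — overlaps FOLLOW(X) on { '+' }: CONFLICT

So the grammar has 5 FIRST/FOLLOW conflicts (marked CONFLICT above).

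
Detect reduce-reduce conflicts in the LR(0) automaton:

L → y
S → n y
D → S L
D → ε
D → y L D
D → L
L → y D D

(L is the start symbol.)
Yes — I2: [D → .] vs [L → y .]; I7: [D → .] vs [L → y .]; I8: [D → .] vs [D → L .]

Augment with L' → L and build the canonical LR(0) collection (I0 = CLOSURE({[L' → . L]}), then GOTO on every symbol after a dot until no new states appear). It has 13 states:
  I0: { [L → . y D D], [L → . y], [L' → . L] }  — shift
  I1: { [L' → L .] }  — accept
  I2: { [D → . L], [D → . S L], [D → . y L D], [D → .], [L → . y D D], [L → . y], [L → y . D D], [L → y .], [S → . n y] }  — shift, 2 reduces
  I3: { [D → . L], [D → . S L], [D → . y L D], [D → .], [L → . y D D], [L → . y], [L → y D . D], [S → . n y] }  — shift, reduce
  I4: { [D → L .] }  — reduce
  I5: { [D → S . L], [L → . y D D], [L → . y] }  — shift
  I6: { [S → n . y] }  — shift
  I7: { [D → . L], [D → . S L], [D → . y L D], [D → .], [D → y . L D], [L → . y D D], [L → . y], [L → y . D D], [L → y .], [S → . n y] }  — shift, 2 reduces
  I8: { [D → . L], [D → . S L], [D → . y L D], [D → .], [D → L .], [D → y L . D], [L → . y D D], [L → . y], [S → . n y] }  — shift, 2 reduces
  I9: { [D → y L D .] }  — reduce
  I10: { [S → n y .] }  — reduce
  I11: { [D → S L .] }  — reduce
  I12: { [L → y D D .] }  — reduce

I2 contains complete items [D → .], [L → y .] — reduce-reduce conflict.
I7 contains complete items [D → .], [L → y .] — reduce-reduce conflict.
I8 contains complete items [D → .], [D → L .] — reduce-reduce conflict.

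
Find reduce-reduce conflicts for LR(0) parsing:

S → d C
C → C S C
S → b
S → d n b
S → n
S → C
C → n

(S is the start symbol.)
A reduce-reduce conflict occurs when an LR(0) state has two complete items [A → α .] and [B → β .] — both call for a reduction, and with no lookahead the parser cannot choose between them.

Augment with S' → S and build the canonical LR(0) collection (I0 = CLOSURE({[S' → . S]}), then GOTO on every symbol after a dot until no new states appear). It has 12 states:
  I0: { [C → . C S C], [C → . n], [S → . C], [S → . b], [S → . d C], [S → . d n b], [S → . n], [S' → . S] }  — shift
  I1: { [C → . C S C], [C → . n], [C → C . S C], [S → . C], [S → . b], [S → . d C], [S → . d n b], [S → . n], [S → C .] }  — shift, reduce
  I2: { [S' → S .] }  — accept
  I3: { [S → b .] }  — reduce
  I4: { [C → . C S C], [C → . n], [S → d . C], [S → d . n b] }  — shift
  I5: { [C → n .], [S → n .] }  — 2 reduces
  I6: { [C → . C S C], [C → . n], [C → C . S C], [S → . C], [S → . b], [S → . d C], [S → . d n b], [S → . n], [S → d C .] }  — shift, reduce
  I7: { [C → n .], [S → d n . b] }  — shift, reduce
  I8: { [S → d n b .] }  — reduce
  I9: { [C → . C S C], [C → . n], [C → C S . C] }  — shift
  I10: { [C → . C S C], [C → . n], [C → C . S C], [C → C S C .], [S → . C], [S → . b], [S → . d C], [S → . d n b], [S → . n] }  — shift, reduce
  I11: { [C → n .] }  — reduce

I5 contains complete items [C → n .], [S → n .] — reduce-reduce conflict.

Answer: Yes — I5: [C → n .] vs [S → n .]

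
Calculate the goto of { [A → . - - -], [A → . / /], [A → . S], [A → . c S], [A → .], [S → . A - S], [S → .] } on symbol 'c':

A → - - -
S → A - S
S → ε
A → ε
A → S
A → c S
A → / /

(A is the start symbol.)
GOTO(I, 'c') = CLOSURE({ [A → αX.β] : [A → α.Xβ] ∈ I, X = 'c' })

Items with dot before 'c', with the dot advanced:
  [A → . c S] → [A → c . S]
Closure of the advanced items:
  [A → c . S] has the dot before S: add [S → . A - S], [S → .]
  [S → . A - S] has the dot before A: add [A → . - - -], [A → .], [A → . S], [A → . c S], [A → . / /]

GOTO = { [A → . - - -], [A → . / /], [A → . S], [A → . c S], [A → .], [A → c . S], [S → . A - S], [S → .] }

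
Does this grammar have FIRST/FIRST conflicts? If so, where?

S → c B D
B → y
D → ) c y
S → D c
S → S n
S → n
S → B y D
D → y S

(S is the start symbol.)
A FIRST/FIRST conflict occurs when two productions N → α and N → β for the same non-terminal have FIRST(α) ∩ FIRST(β) ≠ ∅ (with ε ∈ FIRST of a nullable right-hand side, so two nullable alternatives also conflict).

FIRST sets of the non-terminals at (or reachable through a nullable prefix from) the front of some alternative:
  FIRST(D) = { ')', 'y' }
  FIRST(S) = { ')', 'c', 'n', 'y' }
  FIRST(B) = { 'y' }

Productions for S:
  S → c B D: FIRST = { 'c' }
  S → D c: FIRST = { ')', 'y' }
  S → S n: FIRST = { ')', 'c', 'n', 'y' }
  S → n: FIRST = { 'n' }
  S → B y D: FIRST = { 'y' }
Productions for D:
  D → ) c y: FIRST = { ')' }
  D → y S: FIRST = { 'y' }
B has only one production, so no FIRST/FIRST conflict is possible there.

Conflict for S: S → c B D and S → S n
  Overlap: { 'c' }
Conflict for S: S → D c and S → S n
  Overlap: { ')', 'y' }
Conflict for S: S → D c and S → B y D
  Overlap: { 'y' }
Conflict for S: S → S n and S → n
  Overlap: { 'n' }
Conflict for S: S → S n and S → B y D
  Overlap: { 'y' }

Answer: Yes. S → c B D / S → S n on { 'c' }; S → D c / S → S n on { ')', 'y' }; S → D c / S → B y D on { 'y' }; S → S n / S → n on { 'n' }; S → S n / S → B y D on { 'y' }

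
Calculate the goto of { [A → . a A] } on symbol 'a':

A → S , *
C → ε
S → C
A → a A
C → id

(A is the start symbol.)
GOTO(I, 'a') = CLOSURE({ [A → αX.β] : [A → α.Xβ] ∈ I, X = 'a' })

Items with dot before 'a', with the dot advanced:
  [A → . a A] → [A → a . A]
Closure of the advanced items:
  [A → a . A] has the dot before A: add [A → . S , *], [A → . a A]
  [A → . S , *] has the dot before S: add [S → . C]
  [S → . C] has the dot before C: add [C → .], [C → . id]

GOTO = { [A → . S , *], [A → . a A], [A → a . A], [C → . id], [C → .], [S → . C] }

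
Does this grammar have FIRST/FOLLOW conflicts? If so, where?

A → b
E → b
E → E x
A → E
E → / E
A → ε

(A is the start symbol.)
No FIRST/FOLLOW conflicts.

A FIRST/FOLLOW conflict occurs when a non-terminal N has a nullable alternative N → β (β ⇒* ε) and another alternative N → α with FIRST(α) ∩ FOLLOW(N) ≠ ∅: on such a lookahead the parser cannot decide between expanding α and letting N vanish via β.

Nullable non-terminals: A.
FIRST sets used below: FIRST(E) = { '/', 'b' }

A: nullable alternative(s) A → ε; FOLLOW(A) = { $ }
  A → b: FIRST \ {ε} = { 'b' } — disjoint from FOLLOW(A)
  A → E: FIRST \ {ε} = { '/', 'b' } — disjoint from FOLLOW(A)
  A → ε: FIRST \ {ε} = { } — this is the only nullable alternative, skip

E has no nullable alternative, so no FIRST/FOLLOW check is needed there.

No FIRST/FOLLOW conflicts found.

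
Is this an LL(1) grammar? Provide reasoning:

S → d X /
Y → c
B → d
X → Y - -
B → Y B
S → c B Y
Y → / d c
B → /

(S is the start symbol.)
A grammar is LL(1) if for each non-terminal N with multiple productions, the predict sets of those productions are pairwise disjoint, where PREDICT(N → α) = (FIRST(α) \ {ε}) ∪ (FOLLOW(N) if α ⇒* ε).

Relevant sets:
  FIRST(Y) = { '/', 'c' }

For S:
  PREDICT(S → d X '/') = { 'd' }
  PREDICT(S → c B Y) = { 'c' }
For Y:
  PREDICT(Y → c) = { 'c' }
  PREDICT(Y → '/' d c) = { '/' }
For B:
  PREDICT(B → d) = { 'd' }
  PREDICT(B → Y B) = { '/', 'c' }
  PREDICT(B → '/') = { '/' }
X has a single production, so nothing to check there.

Conflict found: Predict set conflict for B: { '/' }
The grammar is NOT LL(1).

Answer: No. Predict set conflict for B: { '/' }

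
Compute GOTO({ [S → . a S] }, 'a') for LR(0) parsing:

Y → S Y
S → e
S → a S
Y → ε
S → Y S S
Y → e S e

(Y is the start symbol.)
{ [S → . Y S S], [S → . a S], [S → . e], [S → a . S], [Y → . S Y], [Y → . e S e], [Y → .] }

GOTO(I, 'a') = CLOSURE({ [A → αX.β] : [A → α.Xβ] ∈ I, X = 'a' })

Items with dot before 'a', with the dot advanced:
  [S → . a S] → [S → a . S]
Closure of the advanced items:
  [S → a . S] has the dot before S: add [S → . e], [S → . a S], [S → . Y S S]
  [S → . Y S S] has the dot before Y: add [Y → . S Y], [Y → .], [Y → . e S e]

GOTO = { [S → . Y S S], [S → . a S], [S → . e], [S → a . S], [Y → . S Y], [Y → . e S e], [Y → .] }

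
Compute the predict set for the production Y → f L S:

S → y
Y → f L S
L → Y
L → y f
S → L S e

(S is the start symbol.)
{ 'f' }

PREDICT(Y → f L S) = (FIRST(RHS) \ {ε}) ∪ (FOLLOW(Y) if ε ∈ FIRST(RHS), i.e. RHS ⇒* ε)
FIRST(f L S) = { 'f' }
ε ∉ FIRST(f L S), so FOLLOW(Y) is not added.
PREDICT(Y → f L S) = { 'f' }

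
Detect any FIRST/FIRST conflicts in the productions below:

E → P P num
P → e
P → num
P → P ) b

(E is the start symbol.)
Yes. P → e / P → P ')' b on { 'e' }; P → num / P → P ')' b on { 'num' }

A FIRST/FIRST conflict occurs when two productions N → α and N → β for the same non-terminal have FIRST(α) ∩ FIRST(β) ≠ ∅ (with ε ∈ FIRST of a nullable right-hand side, so two nullable alternatives also conflict).

FIRST sets of the non-terminals at (or reachable through a nullable prefix from) the front of some alternative:
  FIRST(P) = { 'e', 'num' }

Productions for P:
  P → e: FIRST = { 'e' }
  P → num: FIRST = { 'num' }
  P → P ) b: FIRST = { 'e', 'num' }
E has only one production, so no FIRST/FIRST conflict is possible there.

Conflict for P: P → e and P → P ) b
  Overlap: { 'e' }
Conflict for P: P → num and P → P ) b
  Overlap: { 'num' }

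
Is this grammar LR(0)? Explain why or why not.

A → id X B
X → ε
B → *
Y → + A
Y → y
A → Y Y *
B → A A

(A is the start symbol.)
A grammar is LR(0) if no state in the canonical LR(0) collection has:
  - both a shift item (dot before a terminal) and a complete item (shift-reduce conflict), or
  - two or more complete items (reduce-reduce conflict; the accept item [A' → A .] counts as a complete item here).

Augment with A' → A and build the canonical LR(0) collection (I0 = CLOSURE({[A' → . A]}), then GOTO on every symbol after a dot until no new states appear). It has 14 states:
  I0: { [A → . Y Y *], [A → . id X B], [A' → . A], [Y → . + A], [Y → . y] }  — shift
  I1: { [A → . Y Y *], [A → . id X B], [Y → + . A], [Y → . + A], [Y → . y] }  — shift
  I2: { [A' → A .] }  — accept
  I3: { [A → Y . Y *], [Y → . + A], [Y → . y] }  — shift
  I4: { [A → id . X B], [X → .] }  — reduce
  I5: { [Y → y .] }  — reduce
  I6: { [A → . Y Y *], [A → . id X B], [A → id X . B], [B → . *], [B → . A A], [Y → . + A], [Y → . y] }  — shift
  I7: { [B → * .] }  — reduce
  I8: { [A → . Y Y *], [A → . id X B], [B → A . A], [Y → . + A], [Y → . y] }  — shift
  I9: { [A → id X B .] }  — reduce
  I10: { [B → A A .] }  — reduce
  I11: { [A → Y Y . *] }  — shift
  I12: { [A → Y Y * .] }  — reduce
  I13: { [Y → + A .] }  — reduce

Every state is either a pure shift/goto state or contains exactly one complete item and nothing to shift — no conflicts. The grammar is LR(0).

Answer: Yes, the grammar is LR(0)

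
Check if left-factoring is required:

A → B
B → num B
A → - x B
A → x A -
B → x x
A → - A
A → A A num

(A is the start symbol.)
Left-factoring is needed when two productions for the same non-terminal
share a common prefix on the right-hand side.

Productions for A:
  A → B
  A → - x B
  A → x A -
  A → - A
  A → A A num
Productions for B:
  B → num B
  B → x x

Found common prefix '-' in productions for A

Answer: Yes, A has productions with common prefix '-'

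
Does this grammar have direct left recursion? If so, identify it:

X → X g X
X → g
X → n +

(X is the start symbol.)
X → X g X: LEFT RECURSIVE (starts with X)
X → g: starts with g
X → n +: starts with n

The grammar has direct left recursion on: X.

Answer: Yes, X is left-recursive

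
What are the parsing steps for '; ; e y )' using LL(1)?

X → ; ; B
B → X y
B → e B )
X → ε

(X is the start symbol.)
LL(1) parsing maintains a stack (initially the start symbol over $) and the input. At each step: if the stack top is a terminal, match it against the current input token; if it is a non-terminal N, replace it with the RHS of M[N, lookahead] (the unique production whose predict set contains the lookahead).

Stack is shown with the top on the left.

Stack    Input        Action
----------------------------
X $      ; ; e y ) $  output X → ; ; B
; ; B $  ; ; e y ) $  match ';'
; B $    ; e y ) $    match ';'
B $      e y ) $      output B → e B )
e B ) $  e y ) $      match 'e'
B ) $    y ) $        output B → X y
X y ) $  y ) $        output X → ε
y ) $    y ) $        match 'y'
) $      ) $          match ')'
$        $            accept

The string is accepted.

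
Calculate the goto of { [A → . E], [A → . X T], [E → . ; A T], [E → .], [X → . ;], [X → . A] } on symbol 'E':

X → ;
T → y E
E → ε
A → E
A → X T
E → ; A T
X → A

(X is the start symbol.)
{ [A → E .] }

GOTO(I, 'E') = CLOSURE({ [A → αX.β] : [A → α.Xβ] ∈ I, X = 'E' })

Items with dot before 'E', with the dot advanced:
  [A → . E] → [A → E .]
Closure adds nothing (no advanced item has the dot before a non-terminal).

GOTO = { [A → E .] }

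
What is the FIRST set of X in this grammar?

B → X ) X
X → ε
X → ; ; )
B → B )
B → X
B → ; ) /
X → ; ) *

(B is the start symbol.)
{ ';', ε }

From X → ε:
  - ε-production, so ε ∈ FIRST(X)
From X → ; ; ):
  - ';' is a terminal: add ';' and stop
From X → ; ) *:
  - ';' is a terminal: add ';' and stop

Collecting: FIRST(X) = { ';', ε }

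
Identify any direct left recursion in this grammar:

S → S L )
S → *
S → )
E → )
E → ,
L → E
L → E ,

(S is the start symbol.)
Yes, S is left-recursive

S → S L ): LEFT RECURSIVE (starts with S)
S → *: starts with '*'
S → ): starts with ')'
E → ): starts with ')'
E → ,: starts with ','
L → E: starts with E
L → E ,: starts with E

The grammar has direct left recursion on: S.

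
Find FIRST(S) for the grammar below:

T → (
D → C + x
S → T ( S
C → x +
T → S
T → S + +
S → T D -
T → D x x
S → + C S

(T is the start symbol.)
{ '(', '+', 'x' }

FIRST sets of the other non-terminals involved (by the same procedure, iterated to a fixed point):
  FIRST(T) = { '(', '+', 'x' }

From S → T ( S:
  - T is a non-terminal: add FIRST(T) \ {ε} = { '(', '+', 'x' }
    T is not nullable, so stop
From S → T D -:
  - T is a non-terminal: add FIRST(T) \ {ε} = { '(', '+', 'x' }
    T is not nullable, so stop
From S → + C S:
  - '+' is a terminal: add '+' and stop

Collecting: FIRST(S) = { '(', '+', 'x' }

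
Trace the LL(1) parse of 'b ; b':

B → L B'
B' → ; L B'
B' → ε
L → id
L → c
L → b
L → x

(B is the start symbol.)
Stack is shown with the top on the left.

Stack     Input    Action
-------------------------
B $       b ; b $  output B → L B'
L B' $    b ; b $  output L → b
b B' $    b ; b $  match 'b'
B' $      ; b $    output B' → ; L B'
; L B' $  ; b $    match ';'
L B' $    b $      output L → b
b B' $    b $      match 'b'
B' $      $        output B' → ε
$         $        accept

The string is accepted.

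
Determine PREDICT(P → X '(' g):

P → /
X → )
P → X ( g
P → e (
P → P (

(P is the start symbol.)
{ ')' }

PREDICT(P → X '(' g) = (FIRST(RHS) \ {ε}) ∪ (FOLLOW(P) if ε ∈ FIRST(RHS), i.e. RHS ⇒* ε)
FIRST(X) = { ')' }
FIRST(X '(' g) = { ')' }
ε ∉ FIRST(X '(' g), so FOLLOW(P) is not added.
PREDICT(P → X '(' g) = { ')' }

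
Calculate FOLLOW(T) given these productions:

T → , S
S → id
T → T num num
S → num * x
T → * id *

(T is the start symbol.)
{ $, 'num' }

T is the start symbol, so $ ∈ FOLLOW(T).
In T → T num num: T is followed by num num, add FIRST(num num) \ {ε} = { 'num' }

Taking the union: FOLLOW(T) = { $, 'num' }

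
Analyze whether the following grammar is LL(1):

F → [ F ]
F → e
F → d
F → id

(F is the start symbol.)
For F:
  PREDICT(F → '[' F ']') = { '[' }
  PREDICT(F → e) = { 'e' }
  PREDICT(F → d) = { 'd' }
  PREDICT(F → id) = { 'id' }

All predict sets are disjoint. The grammar IS LL(1).

Answer: Yes, the grammar is LL(1).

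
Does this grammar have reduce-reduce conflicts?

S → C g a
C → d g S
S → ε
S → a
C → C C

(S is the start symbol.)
No reduce-reduce conflicts

Augment with S' → S and build the canonical LR(0) collection (I0 = CLOSURE({[S' → . S]}), then GOTO on every symbol after a dot until no new states appear). It has 10 states:
  I0: { [C → . C C], [C → . d g S], [S → . C g a], [S → . a], [S → .], [S' → . S] }  — shift, reduce
  I1: { [C → . C C], [C → . d g S], [C → C . C], [S → C . g a] }  — shift
  I2: { [S' → S .] }  — accept
  I3: { [S → a .] }  — reduce
  I4: { [C → d . g S] }  — shift
  I5: { [C → . C C], [C → . d g S], [C → d g . S], [S → . C g a], [S → . a], [S → .] }  — shift, reduce
  I6: { [C → d g S .] }  — reduce
  I7: { [C → . C C], [C → . d g S], [C → C . C], [C → C C .] }  — shift, reduce
  I8: { [S → C g . a] }  — shift
  I9: { [S → C g a .] }  — reduce

No state contains more than one complete item.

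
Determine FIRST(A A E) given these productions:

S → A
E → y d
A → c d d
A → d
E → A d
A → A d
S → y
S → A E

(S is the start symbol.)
{ 'c', 'd' }

FIRST sets of the non-terminals involved (from the grammar, by fixed-point iteration):
  FIRST(A) = { 'c', 'd' }

To compute FIRST(A A E), process the symbols left to right:
Symbol A is a non-terminal. Add FIRST(A) \ {ε} = { 'c', 'd' }
A is not nullable (ε ∉ FIRST(A)), so stop here.
FIRST(A A E) = { 'c', 'd' }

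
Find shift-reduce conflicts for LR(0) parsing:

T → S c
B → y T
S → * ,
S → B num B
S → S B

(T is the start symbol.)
No shift-reduce conflicts

A shift-reduce conflict occurs when an LR(0) state has both:
  - a complete (reduce) item [A → α .] (dot at the end), and
  - a shift item [B → β . c γ] (dot before a terminal).

Augment with T' → T and build the canonical LR(0) collection (I0 = CLOSURE({[T' → . T]}), then GOTO on every symbol after a dot until no new states appear). It has 12 states:
  I0: { [B → . y T], [S → . * ,], [S → . B num B], [S → . S B], [T → . S c], [T' → . T] }  — shift
  I1: { [S → * . ,] }  — shift
  I2: { [S → B . num B] }  — shift
  I3: { [B → . y T], [S → S . B], [T → S . c] }  — shift
  I4: { [T' → T .] }  — accept
  I5: { [B → . y T], [B → y . T], [S → . * ,], [S → . B num B], [S → . S B], [T → . S c] }  — shift
  I6: { [B → y T .] }  — reduce
  I7: { [S → S B .] }  — reduce
  I8: { [T → S c .] }  — reduce
  I9: { [B → . y T], [S → B num . B] }  — shift
  I10: { [S → B num B .] }  — reduce
  I11: { [S → * , .] }  — reduce

No state contains both a complete item and a shift item.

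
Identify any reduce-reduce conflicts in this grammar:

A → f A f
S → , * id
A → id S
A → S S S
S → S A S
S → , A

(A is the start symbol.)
A reduce-reduce conflict occurs when an LR(0) state has two complete items [A → α .] and [B → β .] — both call for a reduction, and with no lookahead the parser cannot choose between them.

Augment with A' → A and build the canonical LR(0) collection (I0 = CLOSURE({[A' → . A]}), then GOTO on every symbol after a dot until no new states appear). It has 16 states:
  I0: { [A → . S S S], [A → . f A f], [A → . id S], [A' → . A], [S → . , * id], [S → . , A], [S → . S A S] }  — shift
  I1: { [A → . S S S], [A → . f A f], [A → . id S], [S → , . * id], [S → , . A], [S → . , * id], [S → . , A], [S → . S A S] }  — shift
  I2: { [A' → A .] }  — accept
  I3: { [A → . S S S], [A → . f A f], [A → . id S], [A → S . S S], [S → . , * id], [S → . , A], [S → . S A S], [S → S . A S] }  — shift
  I4: { [A → . S S S], [A → . f A f], [A → . id S], [A → f . A f], [S → . , * id], [S → . , A], [S → . S A S] }  — shift
  I5: { [A → id . S], [S → . , * id], [S → . , A], [S → . S A S] }  — shift
  I6: { [A → . S S S], [A → . f A f], [A → . id S], [A → id S .], [S → . , * id], [S → . , A], [S → . S A S], [S → S . A S] }  — shift, reduce
  I7: { [S → . , * id], [S → . , A], [S → . S A S], [S → S A . S] }  — shift
  I8: { [A → . S S S], [A → . f A f], [A → . id S], [S → . , * id], [S → . , A], [S → . S A S], [S → S . A S], [S → S A S .] }  — shift, reduce
  I9: { [A → f A . f] }  — shift
  I10: { [A → f A f .] }  — reduce
  I11: { [A → . S S S], [A → . f A f], [A → . id S], [A → S . S S], [A → S S . S], [S → . , * id], [S → . , A], [S → . S A S], [S → S . A S] }  — shift
  I12: { [A → . S S S], [A → . f A f], [A → . id S], [A → S . S S], [A → S S . S], [A → S S S .], [S → . , * id], [S → . , A], [S → . S A S], [S → S . A S] }  — shift, reduce
  I13: { [S → , * . id] }  — shift
  I14: { [S → , A .] }  — reduce
  I15: { [S → , * id .] }  — reduce

No state contains more than one complete item.

Answer: No reduce-reduce conflicts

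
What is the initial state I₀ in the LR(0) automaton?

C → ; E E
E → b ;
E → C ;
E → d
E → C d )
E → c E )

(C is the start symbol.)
{ [C → . ; E E], [C' → . C] }

First, augment the grammar with C' → C
I₀ = CLOSURE({ [C' → . C] }):
  [C' → . C] has the dot before C: add [C → . ; E E]
No further items can be added.

I₀ = { [C → . ; E E], [C' → . C] }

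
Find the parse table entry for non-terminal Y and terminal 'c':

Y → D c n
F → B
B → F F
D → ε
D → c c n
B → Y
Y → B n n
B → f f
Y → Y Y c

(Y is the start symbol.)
To find M[Y, 'c'], we find productions for Y where 'c' is in the predict set (PREDICT(N → α) = (FIRST(α) \ {ε}) ∪ (FOLLOW(N) if α ⇒* ε)).

Relevant sets:
  FIRST(D) = { 'c', ε }
  FIRST(B) = { 'c', 'f' }
  FIRST(Y) = { 'c', 'f' }

Y → D c n: PREDICT = { 'c' }
  'c' is in predict set, so this production goes in M[Y, 'c']
Y → B n n: PREDICT = { 'c', 'f' }
  'c' is in predict set, so this production goes in M[Y, 'c']
Y → Y Y c: PREDICT = { 'c', 'f' }
  'c' is in predict set, so this production goes in M[Y, 'c']

M[Y, 'c'] = Y → D c n, Y → B n n, Y → Y Y c  (a multiply-defined cell — the grammar is not LL(1))

Answer: Y → D c n, Y → B n n, Y → Y Y c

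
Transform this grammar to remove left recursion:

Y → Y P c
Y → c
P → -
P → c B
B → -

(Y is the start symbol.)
Y → c Y'
Y' → P c Y'
Y' → ε
P → -
P → c B
B → -

Y is directly left-recursive. The standard transformation for
  A → A α₁ | ... | A α_m | β₁ | ... | β_n
is
  A  → β₁ A' | ... | β_n A'
  A' → α₁ A' | ... | α_m A' | ε

Y → c becomes Y → c Y'
Y → Y P c becomes Y' → P c Y'
Add Y' → ε

Productions for other non-terminals are unchanged:
  P → -
  P → c B
  B → -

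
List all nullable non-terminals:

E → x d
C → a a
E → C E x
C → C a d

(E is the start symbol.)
None

A non-terminal is nullable if it can derive ε (the empty string): either it has an ε-production, or it has a production whose right-hand side consists entirely of nullable non-terminals.

There are no ε-productions, so no non-terminal can derive ε.
No non-terminals are nullable.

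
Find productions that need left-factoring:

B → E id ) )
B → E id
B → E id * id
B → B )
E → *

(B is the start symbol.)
Yes, B has productions with common prefix 'E id'

Left-factoring is needed when two productions for the same non-terminal
share a common prefix on the right-hand side.

Productions for B:
  B → E id ) )
  B → E id
  B → E id * id
  B → B )

Found common prefix 'E id' in productions for B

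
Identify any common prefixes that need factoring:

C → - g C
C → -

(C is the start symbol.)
Yes, C has productions with common prefix '-'

Left-factoring is needed when two productions for the same non-terminal
share a common prefix on the right-hand side.

Productions for C:
  C → - g C
  C → -

Found common prefix '-' in productions for C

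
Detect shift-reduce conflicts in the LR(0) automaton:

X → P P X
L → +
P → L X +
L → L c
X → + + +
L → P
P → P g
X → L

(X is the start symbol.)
Yes — I1: [L → + .] vs [X → + . + +]; I2: [X → L .] vs [L → . +]; I3: [L → P .] vs [L → . +]; I7: [L → P .] vs [L → . +]

A shift-reduce conflict occurs when an LR(0) state has both:
  - a complete (reduce) item [A → α .] (dot at the end), and
  - a shift item [B → β . c γ] (dot before a terminal).

Augment with X' → X and build the canonical LR(0) collection (I0 = CLOSURE({[X' → . X]}), then GOTO on every symbol after a dot until no new states appear). It has 15 states:
  I0: { [L → . +], [L → . L c], [L → . P], [P → . L X +], [P → . P g], [X → . + + +], [X → . L], [X → . P P X], [X' → . X] }  — shift
  I1: { [L → + .], [X → + . + +] }  — shift, reduce
  I2: { [L → . +], [L → . L c], [L → . P], [L → L . c], [P → . L X +], [P → . P g], [P → L . X +], [X → . + + +], [X → . L], [X → . P P X], [X → L .] }  — shift, reduce
  I3: { [L → . +], [L → . L c], [L → . P], [L → P .], [P → . L X +], [P → . P g], [P → P . g], [X → P . P X] }  — shift, reduce
  I4: { [X' → X .] }  — accept
  I5: { [L → + .] }  — reduce
  I6: { [L → . +], [L → . L c], [L → . P], [L → L . c], [P → . L X +], [P → . P g], [P → L . X +], [X → . + + +], [X → . L], [X → . P P X] }  — shift
  I7: { [L → . +], [L → . L c], [L → . P], [L → P .], [P → . L X +], [P → . P g], [P → P . g], [X → . + + +], [X → . L], [X → . P P X], [X → P P . X] }  — shift, reduce
  I8: { [P → P g .] }  — reduce
  I9: { [X → P P X .] }  — reduce
  I10: { [P → L X . +] }  — shift
  I11: { [L → L c .] }  — reduce
  I12: { [P → L X + .] }  — reduce
  I13: { [X → + + . +] }  — shift
  I14: { [X → + + + .] }  — reduce

I1 contains reduce item [L → + .] and shift item [X → + . + +] — shift-reduce conflict.
I2 contains reduce item [X → L .] and shift items [L → . +], [L → L . c], [X → . + + +] — shift-reduce conflict.
I3 contains reduce item [L → P .] and shift items [L → . +], [P → P . g] — shift-reduce conflict.
I7 contains reduce item [L → P .] and shift items [L → . +], [P → P . g], [X → . + + +] — shift-reduce conflict.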